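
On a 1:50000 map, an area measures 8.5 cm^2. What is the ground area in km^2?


ground_area = 8.5 * (50000/100)^2 = 2125000.0 m^2 = 2.125 km^2

2.125 km^2


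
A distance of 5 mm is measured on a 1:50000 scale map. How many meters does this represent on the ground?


ground = 5 mm * 50000 / 1000 = 250.0 m

250.0 m


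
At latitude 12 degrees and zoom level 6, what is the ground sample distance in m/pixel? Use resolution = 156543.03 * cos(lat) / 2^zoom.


res = 156543.03 * cos(12) / 2^6 = 156543.03 * 0.9781476 / 64 = 2392.53 m/pixel

2392.53 m/pixel


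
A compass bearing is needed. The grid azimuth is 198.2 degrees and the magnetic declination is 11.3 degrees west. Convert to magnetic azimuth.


magnetic azimuth = grid azimuth - declination (east +ve)
mag_az = 198.2 - -11.3 = 209.5 degrees

209.5 degrees


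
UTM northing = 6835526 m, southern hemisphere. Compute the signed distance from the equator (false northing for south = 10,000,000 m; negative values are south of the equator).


For southern: actual = 6835526 - 10000000 = -3164474 m

-3164474 m


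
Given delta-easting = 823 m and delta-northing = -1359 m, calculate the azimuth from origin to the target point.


az = atan2(823, -1359) = 148.8 deg
adjusted to 0-360: 148.8 degrees

148.8 degrees


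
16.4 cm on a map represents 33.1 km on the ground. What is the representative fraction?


ground = 33.1 km = 3310000 cm; RF denominator = ground / map = 3310000 / 16.4 ≈ 201829; RF = 1:201829

1:201829


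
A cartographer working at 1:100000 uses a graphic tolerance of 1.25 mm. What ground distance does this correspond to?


ground = 1.25 mm * 100000 / 1000 = 125.0 m

125.0 m


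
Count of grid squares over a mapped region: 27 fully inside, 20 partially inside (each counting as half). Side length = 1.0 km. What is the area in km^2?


effective squares = 27 + 20 * 0.5 = 37.0
area = 37.0 * 1.0 = 37.0 km^2

37.0 km^2


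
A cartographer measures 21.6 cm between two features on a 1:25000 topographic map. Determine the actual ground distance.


ground = 21.6 cm * 25000 / 100 = 5400.0 m = 5.4 km

5.4 km


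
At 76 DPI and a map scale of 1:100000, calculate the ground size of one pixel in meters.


pixel_cm = 2.54 / 76 ≈ 0.033421 cm
ground = pixel_cm * 100000 / 100 = 2.54 * 100000 / (76 * 100) = 254000 / 7600 ≈ 33.42 m

33.42 m


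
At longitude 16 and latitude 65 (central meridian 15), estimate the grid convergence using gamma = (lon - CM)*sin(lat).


gamma = (16 - 15) * sin(65) = 1 * 0.906308 = 0.906 degrees

0.906 degrees


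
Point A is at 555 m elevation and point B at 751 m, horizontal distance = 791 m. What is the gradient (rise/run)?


gradient = (751 - 555) / 791 = 196 / 791 = 0.2478

0.2478


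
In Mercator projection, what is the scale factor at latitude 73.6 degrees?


SF = 1 / cos(73.6) = 1 / 0.282341 = 3.542

3.542


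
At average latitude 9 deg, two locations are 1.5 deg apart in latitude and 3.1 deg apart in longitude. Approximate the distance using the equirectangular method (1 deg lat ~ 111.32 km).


dlat_km = 1.5 * 111.32 = 166.98
dlon_km = 3.1 * 111.32 * cos(9) ≈ 340.843
dist = sqrt(166.98^2 + 340.843^2) ≈ 379.5 km

379.5 km


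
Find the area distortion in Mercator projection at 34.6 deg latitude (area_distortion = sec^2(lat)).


area_distortion = 1/cos^2(34.6) = 1.476

1.476


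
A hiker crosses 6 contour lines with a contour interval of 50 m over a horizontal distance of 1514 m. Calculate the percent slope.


elevation change = 6 * 50 = 300 m
slope = 300 / 1514 * 100 = 19.8%

19.8%


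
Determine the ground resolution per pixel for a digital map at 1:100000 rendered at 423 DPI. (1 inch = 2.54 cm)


pixel_cm = 2.54 / 423 ≈ 0.006005 cm
ground = pixel_cm * 100000 / 100 = 2.54 * 100000 / (423 * 100) = 254000 / 42300 ≈ 6.0 m

6.0 m


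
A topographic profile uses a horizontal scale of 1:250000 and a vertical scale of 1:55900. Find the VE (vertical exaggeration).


VE = horizontal_scale / vertical_scale = 250000 / 55900 ≈ 4.5

4.5x


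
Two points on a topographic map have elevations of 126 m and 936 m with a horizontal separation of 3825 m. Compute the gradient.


gradient = (936 - 126) / 3825 = 810 / 3825 = 0.2118

0.2118


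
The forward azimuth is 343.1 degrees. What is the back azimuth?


back azimuth = (343.1 + 180) mod 360 = 163.1 degrees

163.1 degrees


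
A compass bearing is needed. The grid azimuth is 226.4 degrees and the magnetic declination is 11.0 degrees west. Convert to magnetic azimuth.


magnetic azimuth = grid azimuth - declination (east +ve)
mag_az = 226.4 - -11.0 = 237.4 degrees

237.4 degrees


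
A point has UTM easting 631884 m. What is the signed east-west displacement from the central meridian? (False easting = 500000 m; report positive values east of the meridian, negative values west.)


displacement = 631884 - 500000 = 131884 m

131884 m


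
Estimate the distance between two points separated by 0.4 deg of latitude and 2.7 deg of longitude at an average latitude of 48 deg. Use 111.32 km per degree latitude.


dlat_km = 0.4 * 111.32 = 44.528
dlon_km = 2.7 * 111.32 * cos(48) ≈ 201.117
dist = sqrt(44.528^2 + 201.117^2) ≈ 206.0 km

206.0 km


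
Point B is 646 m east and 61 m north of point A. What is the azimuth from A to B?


az = atan2(646, 61) = 84.6 deg
adjusted to 0-360: 84.6 degrees

84.6 degrees


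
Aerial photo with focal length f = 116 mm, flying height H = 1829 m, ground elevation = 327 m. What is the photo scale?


scale = f / (H - h) = 116 mm / 1502 m = 116 / 1502000 = 1:12948

1:12948


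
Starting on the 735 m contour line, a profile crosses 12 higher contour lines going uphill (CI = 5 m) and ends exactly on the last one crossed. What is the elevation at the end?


elevation = 735 + 12 * 5 = 795 m

795 m


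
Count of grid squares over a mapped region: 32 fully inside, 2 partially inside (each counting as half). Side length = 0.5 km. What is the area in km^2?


effective squares = 32 + 2 * 0.5 = 33.0
area = 33.0 * 0.25 = 8.25 km^2

8.25 km^2


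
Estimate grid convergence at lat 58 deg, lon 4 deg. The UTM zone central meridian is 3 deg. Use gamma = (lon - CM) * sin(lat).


gamma = (4 - 3) * sin(58) = 1 * 0.848048 = 0.848 degrees

0.848 degrees


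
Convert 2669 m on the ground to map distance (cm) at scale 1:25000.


map_cm = 2669 * 100 / 25000 = 10.676 cm ≈ 10.68 cm

10.68 cm


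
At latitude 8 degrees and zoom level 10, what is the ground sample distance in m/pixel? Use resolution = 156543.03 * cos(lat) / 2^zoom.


res = 156543.03 * cos(8) / 2^10 = 156543.03 * 0.99026807 / 1024 = 151.39 m/pixel

151.39 m/pixel


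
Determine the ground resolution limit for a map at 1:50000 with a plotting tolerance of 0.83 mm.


ground = 0.83 mm * 50000 / 1000 = 41.5 m

41.5 m


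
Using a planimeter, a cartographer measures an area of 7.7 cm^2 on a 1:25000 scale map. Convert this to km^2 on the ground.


ground_area = 7.7 * (25000/100)^2 = 481250.0 m^2 = 0.48125 km^2 ≈ 0.481 km^2

0.481 km^2


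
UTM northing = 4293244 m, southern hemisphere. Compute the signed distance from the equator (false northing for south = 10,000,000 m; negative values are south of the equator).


For southern: actual = 4293244 - 10000000 = -5706756 m

-5706756 m


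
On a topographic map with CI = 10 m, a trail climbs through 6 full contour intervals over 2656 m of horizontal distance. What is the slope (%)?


elevation change = 6 * 10 = 60 m
slope = 60 / 2656 * 100 = 2.3%

2.3%


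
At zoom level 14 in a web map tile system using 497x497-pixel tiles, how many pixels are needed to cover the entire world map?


tiles per axis = 2^14 = 16384
total tiles = 16384^2 = 268435456
pixels per axis = 16384 * 497 = 8142848
total pixels = 8142848^2 = 66305973551104

66305973551104 pixels


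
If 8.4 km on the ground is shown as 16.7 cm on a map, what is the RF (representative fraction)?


ground = 8.4 km = 840000 cm; RF denominator = ground / map = 840000 / 16.7 ≈ 50299; RF = 1:50299

1:50299


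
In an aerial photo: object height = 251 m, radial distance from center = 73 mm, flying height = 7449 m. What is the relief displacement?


d = h * r / H = 251 * 73 / 7449 = 2.46 mm

2.46 mm


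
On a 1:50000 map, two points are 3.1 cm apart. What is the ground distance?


ground = 3.1 cm * 50000 / 100 = 1550.0 m = 1.55 km

1.55 km


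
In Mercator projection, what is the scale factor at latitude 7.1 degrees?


SF = 1 / cos(7.1) = 1 / 0.992332 = 1.008

1.008


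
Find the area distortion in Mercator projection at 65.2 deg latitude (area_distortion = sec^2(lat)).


area_distortion = 1/cos^2(65.2) = 5.684

5.684


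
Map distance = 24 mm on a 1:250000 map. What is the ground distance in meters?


ground = 24 mm * 250000 / 1000 = 6000.0 m

6000.0 m


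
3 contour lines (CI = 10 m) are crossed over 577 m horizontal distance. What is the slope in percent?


elevation change = 3 * 10 = 30 m
slope = 30 / 577 * 100 = 5.2%

5.2%


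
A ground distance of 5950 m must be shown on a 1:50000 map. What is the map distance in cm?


map_cm = 5950 * 100 / 50000 = 11.9 cm

11.9 cm


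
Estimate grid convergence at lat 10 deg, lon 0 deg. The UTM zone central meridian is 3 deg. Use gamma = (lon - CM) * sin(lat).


gamma = (0 - 3) * sin(10) = -3 * 0.173648 = -0.521 degrees

-0.521 degrees


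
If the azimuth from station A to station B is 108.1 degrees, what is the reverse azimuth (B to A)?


back azimuth = (108.1 + 180) mod 360 = 288.1 degrees

288.1 degrees


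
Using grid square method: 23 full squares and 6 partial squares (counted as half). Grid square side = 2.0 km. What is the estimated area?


effective squares = 23 + 6 * 0.5 = 26.0
area = 26.0 * 4.0 = 104.0 km^2

104.0 km^2


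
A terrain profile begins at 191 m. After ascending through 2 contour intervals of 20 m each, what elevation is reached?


elevation = 191 + 2 * 20 = 231 m

231 m


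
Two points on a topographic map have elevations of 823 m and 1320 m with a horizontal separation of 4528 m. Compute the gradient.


gradient = (1320 - 823) / 4528 = 497 / 4528 = 0.1098

0.1098


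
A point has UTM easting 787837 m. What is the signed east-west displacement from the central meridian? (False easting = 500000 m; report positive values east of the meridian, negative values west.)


displacement = 787837 - 500000 = 287837 m

287837 m


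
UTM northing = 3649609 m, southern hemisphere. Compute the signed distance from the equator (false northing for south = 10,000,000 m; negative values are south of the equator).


For southern: actual = 3649609 - 10000000 = -6350391 m

-6350391 m


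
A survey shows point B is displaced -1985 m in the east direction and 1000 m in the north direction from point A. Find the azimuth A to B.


az = atan2(-1985, 1000) = -63.3 deg
adjusted to 0-360: 296.7 degrees

296.7 degrees


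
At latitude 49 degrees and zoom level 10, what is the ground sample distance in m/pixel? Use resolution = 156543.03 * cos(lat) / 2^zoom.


res = 156543.03 * cos(49) / 2^10 = 156543.03 * 0.65605903 / 1024 = 100.29 m/pixel

100.29 m/pixel


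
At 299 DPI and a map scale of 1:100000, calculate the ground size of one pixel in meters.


pixel_cm = 2.54 / 299 ≈ 0.008495 cm
ground = pixel_cm * 100000 / 100 = 2.54 * 100000 / (299 * 100) = 254000 / 29900 ≈ 8.49 m

8.49 m


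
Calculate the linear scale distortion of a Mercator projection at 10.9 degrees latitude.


SF = 1 / cos(10.9) = 1 / 0.981959 = 1.018

1.018


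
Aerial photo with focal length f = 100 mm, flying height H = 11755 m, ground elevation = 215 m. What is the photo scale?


scale = f / (H - h) = 100 mm / 11540 m = 100 / 11540000 = 1:115400

1:115400


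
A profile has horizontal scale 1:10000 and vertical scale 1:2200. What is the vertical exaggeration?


VE = horizontal_scale / vertical_scale = 10000 / 2200 ≈ 4.5

4.5x


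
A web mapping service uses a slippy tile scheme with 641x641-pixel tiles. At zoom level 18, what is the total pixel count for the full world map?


tiles per axis = 2^18 = 262144
total tiles = 262144^2 = 68719476736
pixels per axis = 262144 * 641 = 168034304
total pixels = 168034304^2 = 28235527320764416

28235527320764416 pixels


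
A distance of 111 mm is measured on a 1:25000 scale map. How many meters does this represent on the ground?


ground = 111 mm * 25000 / 1000 = 2775.0 m

2775.0 m


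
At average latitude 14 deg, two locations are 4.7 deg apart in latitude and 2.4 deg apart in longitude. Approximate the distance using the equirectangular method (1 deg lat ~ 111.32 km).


dlat_km = 4.7 * 111.32 = 523.204
dlon_km = 2.4 * 111.32 * cos(14) ≈ 259.232
dist = sqrt(523.204^2 + 259.232^2) ≈ 583.9 km

583.9 km


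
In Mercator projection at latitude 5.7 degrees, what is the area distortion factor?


area_distortion = 1/cos^2(5.7) = 1.01

1.01


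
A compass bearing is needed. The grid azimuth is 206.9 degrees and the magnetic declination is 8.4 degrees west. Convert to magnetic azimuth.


magnetic azimuth = grid azimuth - declination (east +ve)
mag_az = 206.9 - -8.4 = 215.3 degrees

215.3 degrees


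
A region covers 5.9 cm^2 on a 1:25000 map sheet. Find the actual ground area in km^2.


ground_area = 5.9 * (25000/100)^2 = 368750.0 m^2 = 0.36875 km^2 ≈ 0.369 km^2

0.369 km^2


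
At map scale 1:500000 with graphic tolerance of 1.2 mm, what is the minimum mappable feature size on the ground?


ground = 1.2 mm * 500000 / 1000 = 600.0 m

600.0 m


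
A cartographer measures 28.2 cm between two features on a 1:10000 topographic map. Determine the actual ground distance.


ground = 28.2 cm * 10000 / 100 = 2820.0 m = 2.82 km

2.82 km


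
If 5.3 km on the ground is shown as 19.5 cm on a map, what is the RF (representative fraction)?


ground = 5.3 km = 530000 cm; RF denominator = ground / map = 530000 / 19.5 ≈ 27179; RF = 1:27179

1:27179


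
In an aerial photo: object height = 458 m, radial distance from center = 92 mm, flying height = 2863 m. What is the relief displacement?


d = h * r / H = 458 * 92 / 2863 = 14.72 mm

14.72 mm


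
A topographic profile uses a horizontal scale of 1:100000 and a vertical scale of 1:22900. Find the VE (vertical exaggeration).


VE = horizontal_scale / vertical_scale = 100000 / 22900 ≈ 4.4

4.4x


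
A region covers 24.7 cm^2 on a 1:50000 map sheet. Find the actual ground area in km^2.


ground_area = 24.7 * (50000/100)^2 = 6175000.0 m^2 = 6.175 km^2

6.175 km^2


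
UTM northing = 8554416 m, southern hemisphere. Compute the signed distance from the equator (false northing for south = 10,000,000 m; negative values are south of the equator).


For southern: actual = 8554416 - 10000000 = -1445584 m

-1445584 m


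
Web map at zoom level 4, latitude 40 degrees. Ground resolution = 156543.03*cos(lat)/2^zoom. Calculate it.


res = 156543.03 * cos(40) / 2^4 = 156543.03 * 0.76604444 / 16 = 7494.93 m/pixel

7494.93 m/pixel


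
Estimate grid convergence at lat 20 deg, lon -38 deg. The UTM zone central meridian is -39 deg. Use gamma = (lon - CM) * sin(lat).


gamma = (-38 - -39) * sin(20) = 1 * 0.34202 = 0.342 degrees

0.342 degrees


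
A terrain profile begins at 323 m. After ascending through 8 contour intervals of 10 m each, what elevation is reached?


elevation = 323 + 8 * 10 = 403 m

403 m


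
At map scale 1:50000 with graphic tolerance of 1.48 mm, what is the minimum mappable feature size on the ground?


ground = 1.48 mm * 50000 / 1000 = 74.0 m

74.0 m


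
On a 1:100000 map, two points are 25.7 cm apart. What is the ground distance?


ground = 25.7 cm * 100000 / 100 = 25700.0 m = 25.7 km

25.7 km


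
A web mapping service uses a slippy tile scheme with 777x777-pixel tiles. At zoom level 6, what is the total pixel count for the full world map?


tiles per axis = 2^6 = 64
total tiles = 64^2 = 4096
pixels per axis = 64 * 777 = 49728
total pixels = 49728^2 = 2472873984

2472873984 pixels


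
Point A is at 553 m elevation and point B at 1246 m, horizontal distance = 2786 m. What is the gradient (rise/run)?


gradient = (1246 - 553) / 2786 = 693 / 2786 = 0.2487

0.2487


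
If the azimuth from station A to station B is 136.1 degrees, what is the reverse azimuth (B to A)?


back azimuth = (136.1 + 180) mod 360 = 316.1 degrees

316.1 degrees


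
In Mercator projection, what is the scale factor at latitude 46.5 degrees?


SF = 1 / cos(46.5) = 1 / 0.688355 = 1.453

1.453


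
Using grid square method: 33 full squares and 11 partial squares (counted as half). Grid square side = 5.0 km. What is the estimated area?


effective squares = 33 + 11 * 0.5 = 38.5
area = 38.5 * 25.0 = 962.5 km^2

962.5 km^2


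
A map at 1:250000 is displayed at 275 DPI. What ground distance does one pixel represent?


pixel_cm = 2.54 / 275 ≈ 0.009236 cm
ground = pixel_cm * 250000 / 100 = 2.54 * 250000 / (275 * 100) = 635000 / 27500 ≈ 23.09 m

23.09 m


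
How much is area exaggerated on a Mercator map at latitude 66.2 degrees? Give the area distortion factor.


area_distortion = 1/cos^2(66.2) = 6.141

6.141


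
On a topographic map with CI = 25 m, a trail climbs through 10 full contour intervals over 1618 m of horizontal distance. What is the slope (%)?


elevation change = 10 * 25 = 250 m
slope = 250 / 1618 * 100 = 15.5%

15.5%


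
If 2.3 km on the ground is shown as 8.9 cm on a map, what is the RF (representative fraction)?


ground = 2.3 km = 230000 cm; RF denominator = ground / map = 230000 / 8.9 ≈ 25843; RF = 1:25843

1:25843


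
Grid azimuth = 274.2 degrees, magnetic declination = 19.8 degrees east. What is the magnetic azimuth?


magnetic azimuth = grid azimuth - declination (east +ve)
mag_az = 274.2 - 19.8 = 254.4 degrees

254.4 degrees


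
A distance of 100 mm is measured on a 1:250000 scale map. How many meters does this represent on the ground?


ground = 100 mm * 250000 / 1000 = 25000.0 m

25000.0 m


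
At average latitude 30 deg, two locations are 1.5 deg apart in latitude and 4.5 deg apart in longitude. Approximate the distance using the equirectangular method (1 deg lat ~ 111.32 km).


dlat_km = 1.5 * 111.32 = 166.98
dlon_km = 4.5 * 111.32 * cos(30) ≈ 433.827
dist = sqrt(166.98^2 + 433.827^2) ≈ 464.9 km

464.9 km


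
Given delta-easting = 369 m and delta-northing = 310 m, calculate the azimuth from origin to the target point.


az = atan2(369, 310) = 50.0 deg
adjusted to 0-360: 50.0 degrees

50.0 degrees


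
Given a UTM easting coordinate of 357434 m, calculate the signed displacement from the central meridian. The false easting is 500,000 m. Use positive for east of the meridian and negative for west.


displacement = 357434 - 500000 = -142566 m

-142566 m


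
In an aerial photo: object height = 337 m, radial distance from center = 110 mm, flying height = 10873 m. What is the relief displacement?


d = h * r / H = 337 * 110 / 10873 = 3.41 mm

3.41 mm


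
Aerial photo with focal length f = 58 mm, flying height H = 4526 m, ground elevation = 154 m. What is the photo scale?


scale = f / (H - h) = 58 mm / 4372 m = 58 / 4372000 = 1:75379

1:75379


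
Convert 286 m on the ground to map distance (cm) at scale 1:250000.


map_cm = 286 * 100 / 250000 = 0.1144 cm ≈ 0.11 cm

0.11 cm


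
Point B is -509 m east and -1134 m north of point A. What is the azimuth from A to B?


az = atan2(-509, -1134) = -155.8 deg
adjusted to 0-360: 204.2 degrees

204.2 degrees


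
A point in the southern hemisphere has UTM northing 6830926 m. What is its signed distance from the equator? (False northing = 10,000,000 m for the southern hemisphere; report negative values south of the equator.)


For southern: actual = 6830926 - 10000000 = -3169074 m

-3169074 m


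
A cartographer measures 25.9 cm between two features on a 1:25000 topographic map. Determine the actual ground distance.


ground = 25.9 cm * 25000 / 100 = 6475.0 m = 6.475 km

6.475 km


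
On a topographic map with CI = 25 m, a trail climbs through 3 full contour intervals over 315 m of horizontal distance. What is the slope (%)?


elevation change = 3 * 25 = 75 m
slope = 75 / 315 * 100 = 23.8%

23.8%


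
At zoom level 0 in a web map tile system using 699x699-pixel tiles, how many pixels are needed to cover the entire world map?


tiles per axis = 2^0 = 1
total tiles = 1^2 = 1
pixels per axis = 1 * 699 = 699
total pixels = 699^2 = 488601

488601 pixels


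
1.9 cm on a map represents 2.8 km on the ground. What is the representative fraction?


ground = 2.8 km = 280000 cm; RF denominator = ground / map = 280000 / 1.9 ≈ 147368; RF = 1:147368

1:147368


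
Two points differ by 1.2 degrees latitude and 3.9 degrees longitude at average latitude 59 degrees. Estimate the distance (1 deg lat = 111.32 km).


dlat_km = 1.2 * 111.32 = 133.584
dlon_km = 3.9 * 111.32 * cos(59) ≈ 223.603
dist = sqrt(133.584^2 + 223.603^2) ≈ 260.5 km

260.5 km


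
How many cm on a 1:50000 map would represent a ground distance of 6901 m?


map_cm = 6901 * 100 / 50000 = 13.802 cm ≈ 13.8 cm

13.8 cm


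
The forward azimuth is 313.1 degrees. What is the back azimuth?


back azimuth = (313.1 + 180) mod 360 = 133.1 degrees

133.1 degrees


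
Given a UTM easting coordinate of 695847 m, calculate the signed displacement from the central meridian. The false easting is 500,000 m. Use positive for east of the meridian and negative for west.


displacement = 695847 - 500000 = 195847 m

195847 m


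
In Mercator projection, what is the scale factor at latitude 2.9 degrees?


SF = 1 / cos(2.9) = 1 / 0.998719 = 1.001

1.001


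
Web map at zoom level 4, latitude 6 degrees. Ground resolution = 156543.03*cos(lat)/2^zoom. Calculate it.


res = 156543.03 * cos(6) / 2^4 = 156543.03 * 0.9945219 / 16 = 9730.34 m/pixel

9730.34 m/pixel


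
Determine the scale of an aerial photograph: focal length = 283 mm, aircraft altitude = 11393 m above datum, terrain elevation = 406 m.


scale = f / (H - h) = 283 mm / 10987 m = 283 / 10987000 = 1:38823

1:38823


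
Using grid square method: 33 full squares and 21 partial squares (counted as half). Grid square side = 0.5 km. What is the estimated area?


effective squares = 33 + 21 * 0.5 = 43.5
area = 43.5 * 0.25 = 10.875 km^2

10.875 km^2


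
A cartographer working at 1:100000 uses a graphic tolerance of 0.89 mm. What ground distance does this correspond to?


ground = 0.89 mm * 100000 / 1000 = 89.0 m

89.0 m


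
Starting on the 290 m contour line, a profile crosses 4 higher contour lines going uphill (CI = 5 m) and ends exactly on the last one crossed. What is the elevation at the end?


elevation = 290 + 4 * 5 = 310 m

310 m


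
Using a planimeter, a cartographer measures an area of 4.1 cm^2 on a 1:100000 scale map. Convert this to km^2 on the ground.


ground_area = 4.1 * (100000/100)^2 = 4100000.0 m^2 = 4.1 km^2

4.1 km^2


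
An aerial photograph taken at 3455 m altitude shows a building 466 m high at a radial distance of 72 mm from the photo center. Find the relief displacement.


d = h * r / H = 466 * 72 / 3455 = 9.71 mm

9.71 mm


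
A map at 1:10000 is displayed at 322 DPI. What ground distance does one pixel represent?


pixel_cm = 2.54 / 322 ≈ 0.007888 cm
ground = pixel_cm * 10000 / 100 = 2.54 * 10000 / (322 * 100) = 25400 / 32200 ≈ 0.79 m

0.79 m


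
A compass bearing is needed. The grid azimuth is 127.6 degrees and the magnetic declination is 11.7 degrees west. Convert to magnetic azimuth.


magnetic azimuth = grid azimuth - declination (east +ve)
mag_az = 127.6 - -11.7 = 139.3 degrees

139.3 degrees


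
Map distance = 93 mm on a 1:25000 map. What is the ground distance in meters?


ground = 93 mm * 25000 / 1000 = 2325.0 m

2325.0 m


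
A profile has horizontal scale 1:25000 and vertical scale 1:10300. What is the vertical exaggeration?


VE = horizontal_scale / vertical_scale = 25000 / 10300 ≈ 2.4

2.4x


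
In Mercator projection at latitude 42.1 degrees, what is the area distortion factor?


area_distortion = 1/cos^2(42.1) = 1.816

1.816


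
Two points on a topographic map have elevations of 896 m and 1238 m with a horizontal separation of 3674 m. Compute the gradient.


gradient = (1238 - 896) / 3674 = 342 / 3674 = 0.0931

0.0931


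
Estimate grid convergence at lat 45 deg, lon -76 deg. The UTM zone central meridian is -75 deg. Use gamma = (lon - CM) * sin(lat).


gamma = (-76 - -75) * sin(45) = -1 * 0.707107 = -0.707 degrees

-0.707 degrees


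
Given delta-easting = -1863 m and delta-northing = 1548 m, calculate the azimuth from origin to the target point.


az = atan2(-1863, 1548) = -50.3 deg
adjusted to 0-360: 309.7 degrees

309.7 degrees


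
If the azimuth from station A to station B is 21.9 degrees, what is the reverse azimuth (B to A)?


back azimuth = (21.9 + 180) mod 360 = 201.9 degrees

201.9 degrees


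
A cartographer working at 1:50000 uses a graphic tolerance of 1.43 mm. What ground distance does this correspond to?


ground = 1.43 mm * 50000 / 1000 = 71.5 m

71.5 m


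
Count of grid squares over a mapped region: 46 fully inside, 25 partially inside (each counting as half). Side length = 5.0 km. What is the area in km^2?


effective squares = 46 + 25 * 0.5 = 58.5
area = 58.5 * 25.0 = 1462.5 km^2

1462.5 km^2


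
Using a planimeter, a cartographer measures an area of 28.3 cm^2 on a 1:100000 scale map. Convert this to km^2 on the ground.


ground_area = 28.3 * (100000/100)^2 = 28300000.0 m^2 = 28.3 km^2

28.3 km^2


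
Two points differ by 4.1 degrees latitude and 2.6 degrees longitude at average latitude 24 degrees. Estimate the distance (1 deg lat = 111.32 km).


dlat_km = 4.1 * 111.32 = 456.412
dlon_km = 2.6 * 111.32 * cos(24) ≈ 264.409
dist = sqrt(456.412^2 + 264.409^2) ≈ 527.5 km

527.5 km


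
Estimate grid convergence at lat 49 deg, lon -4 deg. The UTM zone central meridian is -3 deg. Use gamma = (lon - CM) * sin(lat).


gamma = (-4 - -3) * sin(49) = -1 * 0.75471 = -0.755 degrees

-0.755 degrees


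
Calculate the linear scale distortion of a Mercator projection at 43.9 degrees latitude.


SF = 1 / cos(43.9) = 1 / 0.720551 = 1.388

1.388


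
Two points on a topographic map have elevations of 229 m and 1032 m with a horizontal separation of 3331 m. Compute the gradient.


gradient = (1032 - 229) / 3331 = 803 / 3331 = 0.2411

0.2411


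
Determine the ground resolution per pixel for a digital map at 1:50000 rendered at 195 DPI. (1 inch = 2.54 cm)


pixel_cm = 2.54 / 195 ≈ 0.013026 cm
ground = pixel_cm * 50000 / 100 = 2.54 * 50000 / (195 * 100) = 127000 / 19500 ≈ 6.51 m

6.51 m


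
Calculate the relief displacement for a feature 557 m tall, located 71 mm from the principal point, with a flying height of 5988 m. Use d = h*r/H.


d = h * r / H = 557 * 71 / 5988 = 6.6 mm

6.6 mm


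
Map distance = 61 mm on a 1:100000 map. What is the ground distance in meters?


ground = 61 mm * 100000 / 1000 = 6100.0 m

6100.0 m


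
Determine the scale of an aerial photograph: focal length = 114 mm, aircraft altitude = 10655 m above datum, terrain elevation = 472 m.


scale = f / (H - h) = 114 mm / 10183 m = 114 / 10183000 = 1:89325

1:89325


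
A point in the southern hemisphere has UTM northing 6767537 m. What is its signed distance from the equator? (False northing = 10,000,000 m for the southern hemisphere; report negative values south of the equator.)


For southern: actual = 6767537 - 10000000 = -3232463 m

-3232463 m


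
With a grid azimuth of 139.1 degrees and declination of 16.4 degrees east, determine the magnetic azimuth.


magnetic azimuth = grid azimuth - declination (east +ve)
mag_az = 139.1 - 16.4 = 122.7 degrees

122.7 degrees


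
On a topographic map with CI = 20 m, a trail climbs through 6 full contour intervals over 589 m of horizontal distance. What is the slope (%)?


elevation change = 6 * 20 = 120 m
slope = 120 / 589 * 100 = 20.4%

20.4%


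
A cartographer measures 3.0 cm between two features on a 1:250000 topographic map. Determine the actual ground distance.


ground = 3.0 cm * 250000 / 100 = 7500.0 m = 7.5 km

7.5 km


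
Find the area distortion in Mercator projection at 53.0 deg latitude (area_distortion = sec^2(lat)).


area_distortion = 1/cos^2(53.0) = 2.761

2.761


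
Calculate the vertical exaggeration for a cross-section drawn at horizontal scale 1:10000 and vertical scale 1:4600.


VE = horizontal_scale / vertical_scale = 10000 / 4600 ≈ 2.2

2.2x


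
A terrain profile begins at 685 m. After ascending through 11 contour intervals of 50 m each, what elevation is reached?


elevation = 685 + 11 * 50 = 1235 m

1235 m


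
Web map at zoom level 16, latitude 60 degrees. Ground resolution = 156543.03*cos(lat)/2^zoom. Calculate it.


res = 156543.03 * cos(60) / 2^16 = 156543.03 * 0.5 / 65536 = 1.19 m/pixel

1.19 m/pixel


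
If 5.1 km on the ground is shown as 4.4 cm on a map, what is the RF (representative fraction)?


ground = 5.1 km = 510000 cm; RF denominator = ground / map = 510000 / 4.4 ≈ 115909; RF = 1:115909

1:115909


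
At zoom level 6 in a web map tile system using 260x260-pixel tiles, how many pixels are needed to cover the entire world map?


tiles per axis = 2^6 = 64
total tiles = 64^2 = 4096
pixels per axis = 64 * 260 = 16640
total pixels = 16640^2 = 276889600

276889600 pixels


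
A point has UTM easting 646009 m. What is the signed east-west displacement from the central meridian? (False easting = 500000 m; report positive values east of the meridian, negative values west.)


displacement = 646009 - 500000 = 146009 m

146009 m


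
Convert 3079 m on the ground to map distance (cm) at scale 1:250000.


map_cm = 3079 * 100 / 250000 = 1.2316 cm ≈ 1.23 cm

1.23 cm


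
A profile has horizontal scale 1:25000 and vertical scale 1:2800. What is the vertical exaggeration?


VE = horizontal_scale / vertical_scale = 25000 / 2800 ≈ 8.9

8.9x


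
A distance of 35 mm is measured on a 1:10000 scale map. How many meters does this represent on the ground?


ground = 35 mm * 10000 / 1000 = 350.0 m

350.0 m


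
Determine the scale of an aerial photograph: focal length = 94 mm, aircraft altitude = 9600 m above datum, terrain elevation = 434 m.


scale = f / (H - h) = 94 mm / 9166 m = 94 / 9166000 = 1:97511

1:97511


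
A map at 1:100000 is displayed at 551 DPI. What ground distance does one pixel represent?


pixel_cm = 2.54 / 551 ≈ 0.00461 cm
ground = pixel_cm * 100000 / 100 = 2.54 * 100000 / (551 * 100) = 254000 / 55100 ≈ 4.61 m

4.61 m


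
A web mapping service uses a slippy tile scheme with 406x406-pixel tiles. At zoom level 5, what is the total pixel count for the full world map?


tiles per axis = 2^5 = 32
total tiles = 32^2 = 1024
pixels per axis = 32 * 406 = 12992
total pixels = 12992^2 = 168792064

168792064 pixels


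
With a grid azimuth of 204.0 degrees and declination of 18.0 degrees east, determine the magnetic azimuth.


magnetic azimuth = grid azimuth - declination (east +ve)
mag_az = 204.0 - 18.0 = 186.0 degrees

186.0 degrees


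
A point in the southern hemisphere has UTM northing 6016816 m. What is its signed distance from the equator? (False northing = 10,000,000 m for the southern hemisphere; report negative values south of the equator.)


For southern: actual = 6016816 - 10000000 = -3983184 m

-3983184 m


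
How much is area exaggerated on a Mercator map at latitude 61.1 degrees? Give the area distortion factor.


area_distortion = 1/cos^2(61.1) = 4.282

4.282


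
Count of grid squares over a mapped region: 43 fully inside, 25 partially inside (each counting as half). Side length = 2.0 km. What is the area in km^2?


effective squares = 43 + 25 * 0.5 = 55.5
area = 55.5 * 4.0 = 222.0 km^2

222.0 km^2


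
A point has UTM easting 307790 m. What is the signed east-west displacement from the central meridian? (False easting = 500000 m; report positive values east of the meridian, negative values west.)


displacement = 307790 - 500000 = -192210 m

-192210 m


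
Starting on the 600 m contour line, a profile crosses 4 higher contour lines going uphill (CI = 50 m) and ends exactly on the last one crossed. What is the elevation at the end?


elevation = 600 + 4 * 50 = 800 m

800 m


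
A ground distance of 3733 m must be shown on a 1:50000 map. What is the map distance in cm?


map_cm = 3733 * 100 / 50000 = 7.466 cm ≈ 7.47 cm

7.47 cm


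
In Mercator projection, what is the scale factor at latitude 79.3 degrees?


SF = 1 / cos(79.3) = 1 / 0.185667 = 5.386

5.386


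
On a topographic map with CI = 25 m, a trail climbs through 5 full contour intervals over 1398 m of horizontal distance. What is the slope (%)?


elevation change = 5 * 25 = 125 m
slope = 125 / 1398 * 100 = 8.9%

8.9%


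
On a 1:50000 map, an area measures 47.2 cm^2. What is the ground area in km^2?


ground_area = 47.2 * (50000/100)^2 = 11800000.0 m^2 = 11.8 km^2

11.8 km^2


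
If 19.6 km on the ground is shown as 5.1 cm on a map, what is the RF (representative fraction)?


ground = 19.6 km = 1960000 cm; RF denominator = ground / map = 1960000 / 5.1 ≈ 384314; RF = 1:384314

1:384314


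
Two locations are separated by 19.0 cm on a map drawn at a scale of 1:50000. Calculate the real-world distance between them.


ground = 19.0 cm * 50000 / 100 = 9500.0 m = 9.5 km

9.5 km


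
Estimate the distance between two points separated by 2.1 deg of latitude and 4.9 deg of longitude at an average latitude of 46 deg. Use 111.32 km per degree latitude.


dlat_km = 2.1 * 111.32 = 233.772
dlon_km = 4.9 * 111.32 * cos(46) ≈ 378.914
dist = sqrt(233.772^2 + 378.914^2) ≈ 445.2 km

445.2 km


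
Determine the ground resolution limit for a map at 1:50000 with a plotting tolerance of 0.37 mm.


ground = 0.37 mm * 50000 / 1000 = 18.5 m

18.5 m


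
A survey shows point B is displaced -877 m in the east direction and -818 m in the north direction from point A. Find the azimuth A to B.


az = atan2(-877, -818) = -133.0 deg
adjusted to 0-360: 227.0 degrees

227.0 degrees


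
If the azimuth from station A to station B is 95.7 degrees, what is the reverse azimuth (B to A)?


back azimuth = (95.7 + 180) mod 360 = 275.7 degrees

275.7 degrees


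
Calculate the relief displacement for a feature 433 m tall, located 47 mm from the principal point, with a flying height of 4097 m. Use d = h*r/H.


d = h * r / H = 433 * 47 / 4097 = 4.97 mm

4.97 mm


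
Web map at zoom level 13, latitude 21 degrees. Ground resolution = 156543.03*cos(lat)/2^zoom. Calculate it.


res = 156543.03 * cos(21) / 2^13 = 156543.03 * 0.93358043 / 8192 = 17.84 m/pixel

17.84 m/pixel


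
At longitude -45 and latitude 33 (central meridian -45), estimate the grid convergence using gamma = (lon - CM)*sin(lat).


gamma = (-45 - -45) * sin(33) = 0 * 0.544639 = 0.0 degrees

0.0 degrees


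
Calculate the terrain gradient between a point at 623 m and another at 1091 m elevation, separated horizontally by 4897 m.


gradient = (1091 - 623) / 4897 = 468 / 4897 = 0.0956

0.0956


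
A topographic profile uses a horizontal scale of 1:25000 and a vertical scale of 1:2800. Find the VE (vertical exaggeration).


VE = horizontal_scale / vertical_scale = 25000 / 2800 ≈ 8.9

8.9x


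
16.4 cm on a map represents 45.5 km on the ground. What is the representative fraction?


ground = 45.5 km = 4550000 cm; RF denominator = ground / map = 4550000 / 16.4 ≈ 277439; RF = 1:277439

1:277439


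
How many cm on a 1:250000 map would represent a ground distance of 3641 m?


map_cm = 3641 * 100 / 250000 = 1.4564 cm ≈ 1.46 cm

1.46 cm


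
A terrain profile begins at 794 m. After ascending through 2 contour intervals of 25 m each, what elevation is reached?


elevation = 794 + 2 * 25 = 844 m

844 m


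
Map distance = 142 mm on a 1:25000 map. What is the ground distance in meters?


ground = 142 mm * 25000 / 1000 = 3550.0 m

3550.0 m


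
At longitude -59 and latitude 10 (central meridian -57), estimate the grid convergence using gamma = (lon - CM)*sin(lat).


gamma = (-59 - -57) * sin(10) = -2 * 0.173648 = -0.347 degrees

-0.347 degrees


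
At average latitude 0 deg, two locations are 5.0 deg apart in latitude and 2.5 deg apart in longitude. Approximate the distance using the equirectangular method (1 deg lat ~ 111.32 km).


dlat_km = 5.0 * 111.32 = 556.6
dlon_km = 2.5 * 111.32 * cos(0) ≈ 278.3
dist = sqrt(556.6^2 + 278.3^2) ≈ 622.3 km

622.3 km


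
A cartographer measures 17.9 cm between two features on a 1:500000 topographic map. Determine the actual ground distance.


ground = 17.9 cm * 500000 / 100 = 89500.0 m = 89.5 km

89.5 km


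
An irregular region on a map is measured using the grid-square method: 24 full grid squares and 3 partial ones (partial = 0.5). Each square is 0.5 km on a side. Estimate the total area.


effective squares = 24 + 3 * 0.5 = 25.5
area = 25.5 * 0.25 = 6.375 km^2

6.375 km^2


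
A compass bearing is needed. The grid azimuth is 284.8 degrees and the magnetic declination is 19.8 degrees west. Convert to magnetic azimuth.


magnetic azimuth = grid azimuth - declination (east +ve)
mag_az = 284.8 - -19.8 = 304.6 degrees

304.6 degrees


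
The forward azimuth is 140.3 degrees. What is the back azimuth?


back azimuth = (140.3 + 180) mod 360 = 320.3 degrees

320.3 degrees


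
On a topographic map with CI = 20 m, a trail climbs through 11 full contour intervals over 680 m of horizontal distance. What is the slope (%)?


elevation change = 11 * 20 = 220 m
slope = 220 / 680 * 100 = 32.4%

32.4%


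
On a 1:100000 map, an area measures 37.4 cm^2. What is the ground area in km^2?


ground_area = 37.4 * (100000/100)^2 = 37400000.0 m^2 = 37.4 km^2

37.4 km^2


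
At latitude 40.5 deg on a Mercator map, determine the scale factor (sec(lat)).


SF = 1 / cos(40.5) = 1 / 0.760406 = 1.315

1.315


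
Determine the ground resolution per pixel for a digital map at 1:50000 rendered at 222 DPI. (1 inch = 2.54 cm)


pixel_cm = 2.54 / 222 ≈ 0.011441 cm
ground = pixel_cm * 50000 / 100 = 2.54 * 50000 / (222 * 100) = 127000 / 22200 ≈ 5.72 m

5.72 m


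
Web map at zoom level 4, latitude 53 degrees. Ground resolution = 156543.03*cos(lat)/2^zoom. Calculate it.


res = 156543.03 * cos(53) / 2^4 = 156543.03 * 0.60181502 / 16 = 5888.12 m/pixel

5888.12 m/pixel


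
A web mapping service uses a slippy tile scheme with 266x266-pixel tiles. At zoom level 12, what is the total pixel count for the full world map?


tiles per axis = 2^12 = 4096
total tiles = 4096^2 = 16777216
pixels per axis = 4096 * 266 = 1089536
total pixels = 1089536^2 = 1187088695296

1187088695296 pixels


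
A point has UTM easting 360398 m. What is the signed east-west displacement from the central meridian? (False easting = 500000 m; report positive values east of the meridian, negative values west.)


displacement = 360398 - 500000 = -139602 m

-139602 m


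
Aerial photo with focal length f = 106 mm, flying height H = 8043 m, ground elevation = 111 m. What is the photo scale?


scale = f / (H - h) = 106 mm / 7932 m = 106 / 7932000 = 1:74830

1:74830
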